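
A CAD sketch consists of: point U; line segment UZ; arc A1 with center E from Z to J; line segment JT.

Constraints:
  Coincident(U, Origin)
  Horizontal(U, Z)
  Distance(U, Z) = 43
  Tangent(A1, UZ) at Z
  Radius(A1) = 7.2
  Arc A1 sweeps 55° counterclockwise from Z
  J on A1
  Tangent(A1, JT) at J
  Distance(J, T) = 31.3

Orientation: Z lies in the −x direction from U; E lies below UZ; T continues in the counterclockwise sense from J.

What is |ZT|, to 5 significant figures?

37.324

U is at the origin; U and Z share the same y with |UZ| = 43.0 and Z on the −x side, so Z = (-43.000, 0.0000). Tangency of A1 to UZ means the radius EZ is perpendicular to UZ, so E = Z + (0, -7.2) = (-43.000, -7.2000). On A1, Z sits at bearing 90° from E; a 55° counterclockwise sweep puts J at bearing 145°, so J = E + 7.2·(cos 145°, sin 145°) = (-48.898, -3.0702). The tangent condition forces EJ to be normal to JT, so JT runs along (−sin 145°, cos 145°); with |JT| = 31.3, T = (-66.851, -28.710). Then |ZT| = |T − Z| = 37.324.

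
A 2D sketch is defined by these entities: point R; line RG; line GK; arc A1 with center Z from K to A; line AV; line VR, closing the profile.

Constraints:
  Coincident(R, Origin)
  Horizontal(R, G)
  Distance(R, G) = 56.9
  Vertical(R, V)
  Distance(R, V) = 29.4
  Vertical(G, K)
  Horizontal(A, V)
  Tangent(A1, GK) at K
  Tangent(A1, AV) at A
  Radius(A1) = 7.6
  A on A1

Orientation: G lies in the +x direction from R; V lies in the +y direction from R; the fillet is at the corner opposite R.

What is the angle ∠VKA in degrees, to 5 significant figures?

37.392°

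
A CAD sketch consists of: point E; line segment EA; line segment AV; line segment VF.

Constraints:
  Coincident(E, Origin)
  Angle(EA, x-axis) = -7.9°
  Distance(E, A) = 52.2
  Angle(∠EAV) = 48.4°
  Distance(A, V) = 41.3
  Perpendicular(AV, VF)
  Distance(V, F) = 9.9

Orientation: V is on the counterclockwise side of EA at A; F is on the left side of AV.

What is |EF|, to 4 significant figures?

29.88

E is at the origin; EA runs at -7.9° with length 52.2, so A = 52.2·(cos -7.9°, sin -7.9°) = (51.70, -7.175). ∠EAV = 48.4°, so AV runs at -7.9° + (180° − 48.4°) = 123.7° from the x-axis; with |AV| = 41.3, V = A + 41.3·(cos 123.7°, sin 123.7°) = (28.79, 27.19). The perpendicularity gives VF at right angles to AV; with |VF| = 9.9 on the left of AV, F = V + 9.9·(-0.8320, -0.5548) = (20.55, 21.69). Then |EF| = |F − E| = 29.88.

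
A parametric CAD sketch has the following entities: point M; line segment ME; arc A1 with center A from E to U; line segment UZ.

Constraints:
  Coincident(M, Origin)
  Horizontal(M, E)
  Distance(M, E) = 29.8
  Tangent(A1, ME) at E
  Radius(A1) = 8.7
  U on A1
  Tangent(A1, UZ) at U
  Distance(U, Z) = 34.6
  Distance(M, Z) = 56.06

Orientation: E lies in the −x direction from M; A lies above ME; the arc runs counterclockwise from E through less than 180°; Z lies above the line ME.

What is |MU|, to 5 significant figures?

24.805

M is at the origin; ME is horizontal with |ME| = 29.8 and E on the −x side, so E = (-29.800, 0.0000). Since A1 is tangent to ME there, AE ⟂ ME, so A = E + (0, 8.7) = (-29.800, 8.7000). Since AU ⟂ UZ (tangency), |AZ| = √(8.7² + 34.6²) = 35.677 regardless of where U sits on A1. So Z lies on both circle(M, 56.06) and circle(A, 35.677); the above-ME intersection is Z = (-34.686, 44.041). U is the foot of the tangent from Z: U = (-21.733, 11.957).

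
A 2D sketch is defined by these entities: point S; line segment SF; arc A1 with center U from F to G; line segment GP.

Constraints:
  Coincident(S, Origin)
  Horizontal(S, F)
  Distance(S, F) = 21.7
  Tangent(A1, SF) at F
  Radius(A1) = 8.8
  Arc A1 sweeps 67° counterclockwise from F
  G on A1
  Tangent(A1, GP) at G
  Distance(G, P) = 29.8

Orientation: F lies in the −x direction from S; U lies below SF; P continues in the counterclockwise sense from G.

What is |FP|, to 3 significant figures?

38.3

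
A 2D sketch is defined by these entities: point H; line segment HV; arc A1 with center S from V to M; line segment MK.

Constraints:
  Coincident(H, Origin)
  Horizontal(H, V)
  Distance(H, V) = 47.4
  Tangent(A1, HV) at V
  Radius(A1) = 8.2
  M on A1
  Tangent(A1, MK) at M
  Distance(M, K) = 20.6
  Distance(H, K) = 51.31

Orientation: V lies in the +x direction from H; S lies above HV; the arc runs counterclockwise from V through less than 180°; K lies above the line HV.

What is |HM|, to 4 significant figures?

55.57

H is at the origin; H and V share the same y with |HV| = 47.4 and V on the +x side, so V = (47.40, 0.000). Tangency of A1 to HV means the radius SV is perpendicular to HV, so S = V + (0, 8.2) = (47.40, 8.200). Since SM ⟂ MK (tangency), |SK| = √(8.2² + 20.6²) = 22.17 regardless of where M sits on A1. So K lies on both circle(H, 51.31) and circle(S, 22.17); the above-HV intersection is K = (41.86, 29.67). M is the foot of the tangent from K: M = (54.02, 13.04).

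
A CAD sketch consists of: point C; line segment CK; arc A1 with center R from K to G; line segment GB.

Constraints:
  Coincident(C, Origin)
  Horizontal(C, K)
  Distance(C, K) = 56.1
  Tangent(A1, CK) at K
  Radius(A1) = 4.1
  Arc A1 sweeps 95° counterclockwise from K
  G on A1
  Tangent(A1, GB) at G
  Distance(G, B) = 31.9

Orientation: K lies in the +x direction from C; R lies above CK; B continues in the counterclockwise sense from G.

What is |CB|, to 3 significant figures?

67.9

C is at the origin; C and K share the same y with |CK| = 56.1 and K on the +x side, so K = (56.1, 0.00). Since A1 is tangent to CK there, RK ⟂ CK, so R = K + (0, 4.1) = (56.1, 4.10). On A1, K sits at bearing -90° from R; a 95° counterclockwise sweep puts G at bearing 5°, so G = R + 4.1·(cos 5°, sin 5°) = (60.2, 4.46). The tangent condition forces RG to be normal to GB, so GB runs along (−sin 5°, cos 5°); with |GB| = 31.9, B = (57.4, 36.2). Then |CB| = |B − C| = 67.9.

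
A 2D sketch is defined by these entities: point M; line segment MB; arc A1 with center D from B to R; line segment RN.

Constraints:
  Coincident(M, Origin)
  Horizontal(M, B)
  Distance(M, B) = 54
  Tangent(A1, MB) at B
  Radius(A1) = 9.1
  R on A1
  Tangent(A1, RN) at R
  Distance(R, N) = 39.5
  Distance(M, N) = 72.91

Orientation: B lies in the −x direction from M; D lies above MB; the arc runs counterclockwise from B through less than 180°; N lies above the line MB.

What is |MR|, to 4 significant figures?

46.43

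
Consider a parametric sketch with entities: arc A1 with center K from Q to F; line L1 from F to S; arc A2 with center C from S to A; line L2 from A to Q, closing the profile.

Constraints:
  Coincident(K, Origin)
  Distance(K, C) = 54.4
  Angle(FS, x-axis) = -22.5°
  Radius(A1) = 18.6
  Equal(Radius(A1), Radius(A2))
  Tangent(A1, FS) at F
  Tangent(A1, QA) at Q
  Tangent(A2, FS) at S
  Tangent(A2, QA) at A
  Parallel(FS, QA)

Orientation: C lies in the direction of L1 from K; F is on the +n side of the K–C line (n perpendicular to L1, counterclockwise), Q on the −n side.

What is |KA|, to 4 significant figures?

57.49

Tangency of A1 to both parallel lines with radius 18.6 puts F and Q at K ± 18.6·n: F = (7.118, 17.18), Q = (-7.118, -17.18). Equal radii place S and A the same way about C: S = C + 18.6·n = (57.38, -3.634), A = C − 18.6·n = (43.14, -38.00). Then |KA| = |A − K| = 57.49.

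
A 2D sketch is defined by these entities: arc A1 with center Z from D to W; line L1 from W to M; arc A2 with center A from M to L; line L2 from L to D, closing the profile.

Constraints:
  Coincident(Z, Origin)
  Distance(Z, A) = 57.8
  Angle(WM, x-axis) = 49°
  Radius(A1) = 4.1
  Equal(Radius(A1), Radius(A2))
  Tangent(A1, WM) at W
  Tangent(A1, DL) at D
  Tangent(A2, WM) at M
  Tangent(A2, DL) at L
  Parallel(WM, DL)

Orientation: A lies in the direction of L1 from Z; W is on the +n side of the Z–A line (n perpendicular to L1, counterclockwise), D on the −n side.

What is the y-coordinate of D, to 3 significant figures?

-2.69

The slot axis is L1's direction at 49.0°, so u = (cos 49.0°, sin 49.0°) = (0.656, 0.755) and n = (−sin 49.0°, cos 49.0°) = (-0.755, 0.656). Z is at the origin and A lies 57.8 along u from Z, so A = 57.8·u = (37.9, 43.6). Tangency of A1 to both parallel lines with radius 4.1 puts W and D at Z ± 4.1·n: W = (-3.09, 2.69), D = (3.09, -2.69). So D.y = -2.69.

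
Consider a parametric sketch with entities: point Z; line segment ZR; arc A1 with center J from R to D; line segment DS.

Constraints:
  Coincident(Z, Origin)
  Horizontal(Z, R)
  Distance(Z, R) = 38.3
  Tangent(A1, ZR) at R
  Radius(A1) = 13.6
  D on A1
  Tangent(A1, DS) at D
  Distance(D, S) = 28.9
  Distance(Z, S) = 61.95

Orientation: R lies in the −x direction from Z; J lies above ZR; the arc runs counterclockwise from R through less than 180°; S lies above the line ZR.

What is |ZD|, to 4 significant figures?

33.98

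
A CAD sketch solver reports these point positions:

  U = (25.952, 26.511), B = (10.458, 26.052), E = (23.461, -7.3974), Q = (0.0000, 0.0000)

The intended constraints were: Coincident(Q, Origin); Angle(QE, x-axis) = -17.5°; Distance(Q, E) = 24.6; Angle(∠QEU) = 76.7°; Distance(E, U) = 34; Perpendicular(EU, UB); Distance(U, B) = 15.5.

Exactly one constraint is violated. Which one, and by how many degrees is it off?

Perpendicular(EU, UB) — off by 5.90°.

Q = (0.00, 0.00) ✓; QE at -17.50° ✓; |QE| = 24.60 ✓; ∠QEU = 76.70° ✓; |EU| = 34.00 ✓; ∠(EU, UB) = 95.90° ✗; |UB| = 15.50 ✓.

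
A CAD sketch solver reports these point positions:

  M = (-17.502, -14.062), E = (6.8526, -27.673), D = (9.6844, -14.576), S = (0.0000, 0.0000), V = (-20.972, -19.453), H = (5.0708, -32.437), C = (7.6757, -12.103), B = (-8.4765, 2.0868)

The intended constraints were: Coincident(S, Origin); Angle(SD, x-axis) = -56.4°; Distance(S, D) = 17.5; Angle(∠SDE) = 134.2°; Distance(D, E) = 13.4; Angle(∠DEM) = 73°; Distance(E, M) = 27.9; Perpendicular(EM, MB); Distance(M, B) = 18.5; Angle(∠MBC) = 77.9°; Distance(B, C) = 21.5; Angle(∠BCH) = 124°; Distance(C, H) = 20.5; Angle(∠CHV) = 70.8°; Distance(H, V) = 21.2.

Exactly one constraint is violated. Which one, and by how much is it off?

Distance(H, V) = 21.2 — off by 7.90.

S = (0.00, 0.00) ✓; SD at -56.40° ✓; |SD| = 17.50 ✓; ∠SDE = 134.2° ✓; |DE| = 13.40 ✓; ∠DEM = 73.00° ✓; |EM| = 27.90 ✓; ∠(EM, MB) = 90.00° ✓; |MB| = 18.50 ✓; ∠MBC = 77.90° ✓; |BC| = 21.50 ✓; ∠BCH = 124.0° ✓; |CH| = 20.50 ✓; ∠CHV = 70.80° ✓; |HV| = 29.10 ✗.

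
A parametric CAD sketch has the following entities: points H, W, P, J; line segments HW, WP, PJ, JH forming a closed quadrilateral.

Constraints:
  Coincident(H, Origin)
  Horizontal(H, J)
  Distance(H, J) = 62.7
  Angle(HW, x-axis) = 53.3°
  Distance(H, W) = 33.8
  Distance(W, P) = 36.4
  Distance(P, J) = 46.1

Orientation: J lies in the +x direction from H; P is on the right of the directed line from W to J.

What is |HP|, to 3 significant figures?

19.8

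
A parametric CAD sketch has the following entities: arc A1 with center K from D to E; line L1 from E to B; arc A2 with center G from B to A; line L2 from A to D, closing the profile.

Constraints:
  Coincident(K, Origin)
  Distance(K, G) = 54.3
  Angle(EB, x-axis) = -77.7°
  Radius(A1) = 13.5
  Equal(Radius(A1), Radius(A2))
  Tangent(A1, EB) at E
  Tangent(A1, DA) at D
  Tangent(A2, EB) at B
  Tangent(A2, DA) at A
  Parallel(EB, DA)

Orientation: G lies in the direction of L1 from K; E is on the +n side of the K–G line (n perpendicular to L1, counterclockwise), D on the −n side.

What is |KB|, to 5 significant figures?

55.953

Tangency of A1 to both parallel lines with radius 13.5 puts E and D at K ± 13.5·n: E = (13.190, 2.8759), D = (-13.190, -2.8759). Equal radii place B and A the same way about G: B = G + 13.5·n = (24.758, -50.178), A = G − 13.5·n = (-1.6226, -55.929). Then |KB| = |B − K| = 55.953.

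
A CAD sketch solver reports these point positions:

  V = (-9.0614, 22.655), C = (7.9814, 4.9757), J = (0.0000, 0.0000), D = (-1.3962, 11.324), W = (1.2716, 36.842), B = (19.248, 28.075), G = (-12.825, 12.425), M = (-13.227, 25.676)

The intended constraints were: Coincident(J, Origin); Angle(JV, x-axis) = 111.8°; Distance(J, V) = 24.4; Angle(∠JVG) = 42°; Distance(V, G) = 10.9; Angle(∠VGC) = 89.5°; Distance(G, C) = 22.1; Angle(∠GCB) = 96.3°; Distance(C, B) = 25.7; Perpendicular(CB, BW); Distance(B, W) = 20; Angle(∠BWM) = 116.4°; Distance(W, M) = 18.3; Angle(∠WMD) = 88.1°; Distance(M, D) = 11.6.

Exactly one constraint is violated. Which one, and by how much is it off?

Distance(M, D) = 11.6 — off by 7.00.

J = (0.00, 0.00) ✓; JV at 111.8° ✓; |JV| = 24.40 ✓; ∠JVG = 42.00° ✓; |VG| = 10.90 ✓; ∠VGC = 89.50° ✓; |GC| = 22.10 ✓; ∠GCB = 96.30° ✓; |CB| = 25.70 ✓; ∠(CB, BW) = 90.00° ✓; |BW| = 20.00 ✓; ∠BWM = 116.4° ✓; |WM| = 18.30 ✓; ∠WMD = 88.10° ✓; |MD| = 18.60 ✗.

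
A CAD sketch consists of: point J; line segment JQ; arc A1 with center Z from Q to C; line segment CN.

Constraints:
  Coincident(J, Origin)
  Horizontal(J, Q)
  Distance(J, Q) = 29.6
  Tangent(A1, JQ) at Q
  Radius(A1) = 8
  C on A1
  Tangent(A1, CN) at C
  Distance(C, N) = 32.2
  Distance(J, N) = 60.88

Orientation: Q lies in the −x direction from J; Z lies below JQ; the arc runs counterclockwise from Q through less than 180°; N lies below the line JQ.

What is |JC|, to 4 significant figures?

37.07

Checks: J = (0.00, 0.00) ✓; |ZC| = 8.000 ✓; ∠(ZC, CN) = 90.00° ✓; |CN| = 32.20 ✓; |JN| = 60.88 ✓.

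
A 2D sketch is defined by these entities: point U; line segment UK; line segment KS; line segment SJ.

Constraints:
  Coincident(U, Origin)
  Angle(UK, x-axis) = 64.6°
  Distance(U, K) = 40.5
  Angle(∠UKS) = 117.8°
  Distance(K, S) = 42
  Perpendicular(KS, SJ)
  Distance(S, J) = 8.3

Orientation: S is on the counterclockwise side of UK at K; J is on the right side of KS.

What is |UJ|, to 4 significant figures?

75.20

U is at the origin; UK runs at 64.6° with length 40.5, so K = 40.5·(cos 64.6°, sin 64.6°) = (17.37, 36.59). ∠UKS = 117.8°, so KS runs at 64.6° + (180° − 117.8°) = 126.8° from the x-axis; with |KS| = 42.0, S = K + 42.0·(cos 126.8°, sin 126.8°) = (-7.787, 70.22). KS is perpendicular to SJ; with |SJ| = 8.3 on the right of KS, J = S + 8.3·(0.8007, 0.5990) = (-1.141, 75.19). Then |UJ| = |J − U| = 75.20.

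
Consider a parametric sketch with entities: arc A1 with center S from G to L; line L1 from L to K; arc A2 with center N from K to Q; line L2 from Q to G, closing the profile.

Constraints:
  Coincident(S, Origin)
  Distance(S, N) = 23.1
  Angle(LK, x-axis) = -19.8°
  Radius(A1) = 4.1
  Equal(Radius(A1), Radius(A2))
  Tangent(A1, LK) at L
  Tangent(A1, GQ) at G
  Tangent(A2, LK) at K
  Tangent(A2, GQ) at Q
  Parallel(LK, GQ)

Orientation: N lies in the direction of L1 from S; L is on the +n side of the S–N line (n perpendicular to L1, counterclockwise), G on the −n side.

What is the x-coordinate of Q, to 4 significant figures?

20.35

The slot axis is L1's direction at -19.8°, so u = (cos -19.8°, sin -19.8°) = (0.9409, -0.3387) and n = (−sin -19.8°, cos -19.8°) = (0.3387, 0.9409). S is at the origin and N lies 23.1 along u from S, so N = 23.1·u = (21.73, -7.825). Tangency of A1 to both parallel lines with radius 4.1 puts L and G at S ± 4.1·n: L = (1.389, 3.858), G = (-1.389, -3.858). Equal radii place K and Q the same way about N: K = N + 4.1·n = (23.12, -3.967), Q = N − 4.1·n = (20.35, -11.68). So Q.x = 20.35.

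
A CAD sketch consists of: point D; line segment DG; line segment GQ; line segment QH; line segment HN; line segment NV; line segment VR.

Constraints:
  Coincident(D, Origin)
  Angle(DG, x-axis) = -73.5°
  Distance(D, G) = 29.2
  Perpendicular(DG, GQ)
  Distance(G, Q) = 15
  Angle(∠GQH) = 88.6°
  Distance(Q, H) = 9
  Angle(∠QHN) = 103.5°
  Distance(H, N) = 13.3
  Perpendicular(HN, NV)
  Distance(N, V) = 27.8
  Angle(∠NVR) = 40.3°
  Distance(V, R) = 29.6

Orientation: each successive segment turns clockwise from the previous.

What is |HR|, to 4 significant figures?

7.840

D is at the origin; DG runs at -73.5° with length 29.2, so G = (8.293, -28.00). DG ⟂ GQ, so GQ runs at -163.5°; with |GQ| = 15.0, Q = (-6.089, -32.26). ∠GQH = 88.6° gives QH at 105.1° from the x-axis; with |QH| = 9.0, H = (-8.434, -23.57). ∠QHN = 103.5° gives HN at 28.60° from the x-axis; with |HN| = 13.3, N = (3.244, -17.20). HN ⟂ NV, so NV runs at -61.40°; with |NV| = 27.8, V = (16.55, -41.61). ∠NVR = 40.3° gives VR at 158.9° from the x-axis; with |VR| = 29.6, R = (-11.06, -30.95). Then |HR| = |R − H| = 7.840.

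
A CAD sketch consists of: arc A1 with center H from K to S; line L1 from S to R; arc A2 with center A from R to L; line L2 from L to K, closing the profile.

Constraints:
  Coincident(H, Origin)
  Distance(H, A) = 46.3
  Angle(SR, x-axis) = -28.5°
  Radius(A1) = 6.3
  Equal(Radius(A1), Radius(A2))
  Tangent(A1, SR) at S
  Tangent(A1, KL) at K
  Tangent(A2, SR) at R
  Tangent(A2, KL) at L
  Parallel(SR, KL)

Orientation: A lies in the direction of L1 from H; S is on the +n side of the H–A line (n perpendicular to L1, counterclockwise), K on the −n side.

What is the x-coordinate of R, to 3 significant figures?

43.7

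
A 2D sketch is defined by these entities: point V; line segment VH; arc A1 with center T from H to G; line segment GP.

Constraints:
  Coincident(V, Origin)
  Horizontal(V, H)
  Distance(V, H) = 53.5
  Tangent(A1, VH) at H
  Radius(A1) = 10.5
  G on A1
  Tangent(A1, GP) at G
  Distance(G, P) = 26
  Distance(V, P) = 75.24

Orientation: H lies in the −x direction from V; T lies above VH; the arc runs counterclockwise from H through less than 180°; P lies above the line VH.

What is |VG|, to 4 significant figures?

50.18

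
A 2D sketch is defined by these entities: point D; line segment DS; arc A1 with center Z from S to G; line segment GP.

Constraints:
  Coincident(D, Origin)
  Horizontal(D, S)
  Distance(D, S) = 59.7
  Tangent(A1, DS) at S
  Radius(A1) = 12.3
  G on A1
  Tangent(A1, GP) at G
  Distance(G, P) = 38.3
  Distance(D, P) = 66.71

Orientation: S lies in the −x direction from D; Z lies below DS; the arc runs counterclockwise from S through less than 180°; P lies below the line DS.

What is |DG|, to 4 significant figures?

72.03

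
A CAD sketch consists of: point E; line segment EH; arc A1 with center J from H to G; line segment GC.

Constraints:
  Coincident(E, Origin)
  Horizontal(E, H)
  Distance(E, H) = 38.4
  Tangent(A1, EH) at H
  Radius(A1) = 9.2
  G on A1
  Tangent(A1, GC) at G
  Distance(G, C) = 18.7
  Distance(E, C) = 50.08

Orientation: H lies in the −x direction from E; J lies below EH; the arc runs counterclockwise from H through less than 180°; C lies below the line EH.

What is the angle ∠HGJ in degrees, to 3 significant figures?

34.3°

E is at the origin; E and H share the same y with |EH| = 38.4 and H on the −x side, so H = (-38.4, 0.00). Since A1 is tangent to EH there, JH ⟂ EH, so J = H + (0, -9.2) = (-38.4, -9.20). Since JG ⟂ GC (tangency), |JC| = √(9.2² + 18.7²) = 20.8 regardless of where G sits on A1. So C lies on both circle(E, 50.08) and circle(J, 20.8); the below-EH intersection is C = (-40.1, -30.0). G is the foot of the tangent from C: G = (-47.0, -12.6).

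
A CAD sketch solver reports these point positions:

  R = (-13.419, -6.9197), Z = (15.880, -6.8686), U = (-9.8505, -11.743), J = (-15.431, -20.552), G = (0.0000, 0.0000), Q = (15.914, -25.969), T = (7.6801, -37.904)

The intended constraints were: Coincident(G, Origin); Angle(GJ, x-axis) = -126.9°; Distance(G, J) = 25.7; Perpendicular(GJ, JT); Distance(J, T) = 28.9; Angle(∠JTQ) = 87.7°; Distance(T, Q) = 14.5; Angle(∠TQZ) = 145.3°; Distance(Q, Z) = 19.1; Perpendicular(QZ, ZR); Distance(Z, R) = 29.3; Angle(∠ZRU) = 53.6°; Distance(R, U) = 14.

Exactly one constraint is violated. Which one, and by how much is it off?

Distance(R, U) = 14 — off by 8.00.

G = (0.00, 0.00) ✓; GJ at -126.9° ✓; |GJ| = 25.70 ✓; ∠(GJ, JT) = 90.00° ✓; |JT| = 28.90 ✓; ∠JTQ = 87.70° ✓; |TQ| = 14.50 ✓; ∠TQZ = 145.3° ✓; |QZ| = 19.10 ✓; ∠(QZ, ZR) = 90.00° ✓; |ZR| = 29.30 ✓; ∠ZRU = 53.60° ✓; |RU| = 6.000 ✗.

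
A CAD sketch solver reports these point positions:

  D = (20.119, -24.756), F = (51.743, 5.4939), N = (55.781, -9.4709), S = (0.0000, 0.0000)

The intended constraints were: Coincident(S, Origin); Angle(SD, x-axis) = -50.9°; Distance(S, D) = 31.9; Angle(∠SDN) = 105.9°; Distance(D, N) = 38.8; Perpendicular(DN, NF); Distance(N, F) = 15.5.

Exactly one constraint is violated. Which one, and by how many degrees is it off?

Perpendicular(DN, NF) — off by 8.10°.

S = (0.00, 0.00) ✓; SD at -50.90° ✓; |SD| = 31.90 ✓; ∠SDN = 105.9° ✓; |DN| = 38.80 ✓; ∠(DN, NF) = 81.90° ✗; |NF| = 15.50 ✓.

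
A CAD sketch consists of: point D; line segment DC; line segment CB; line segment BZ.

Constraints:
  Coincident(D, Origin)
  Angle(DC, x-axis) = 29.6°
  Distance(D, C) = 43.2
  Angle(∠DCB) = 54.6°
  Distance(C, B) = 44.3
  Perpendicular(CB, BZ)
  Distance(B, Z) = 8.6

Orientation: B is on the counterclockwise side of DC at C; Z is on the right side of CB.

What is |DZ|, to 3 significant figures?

47.9

∠DCB = 54.6°, so CB runs at 29.6° + (180° − 54.6°) = 155° from the x-axis; with |CB| = 44.3, B = C + 44.3·(cos 155°, sin 155°) = (-2.59, 40.1). The perpendicularity gives BZ at right angles to CB; with |BZ| = 8.6 on the right of CB, Z = B + 8.6·(0.423, 0.906) = (1.05, 47.9). Then |DZ| = |Z − D| = 47.9.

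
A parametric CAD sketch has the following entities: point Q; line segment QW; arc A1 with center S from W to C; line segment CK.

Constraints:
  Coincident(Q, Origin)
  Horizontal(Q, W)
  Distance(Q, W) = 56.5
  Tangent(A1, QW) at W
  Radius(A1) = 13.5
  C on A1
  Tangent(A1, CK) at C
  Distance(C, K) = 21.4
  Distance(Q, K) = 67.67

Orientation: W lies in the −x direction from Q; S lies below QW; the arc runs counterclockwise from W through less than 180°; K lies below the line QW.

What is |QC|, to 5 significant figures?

70.847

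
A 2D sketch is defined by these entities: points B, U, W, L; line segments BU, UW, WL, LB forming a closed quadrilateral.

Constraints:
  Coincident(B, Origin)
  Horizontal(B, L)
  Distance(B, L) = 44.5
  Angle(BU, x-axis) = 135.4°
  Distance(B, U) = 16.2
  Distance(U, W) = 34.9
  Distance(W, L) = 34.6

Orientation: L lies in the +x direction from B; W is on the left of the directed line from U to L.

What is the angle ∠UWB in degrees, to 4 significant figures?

27.54°

Checks: |UW| = 34.90 ✓; |WL| = 34.60 ✓.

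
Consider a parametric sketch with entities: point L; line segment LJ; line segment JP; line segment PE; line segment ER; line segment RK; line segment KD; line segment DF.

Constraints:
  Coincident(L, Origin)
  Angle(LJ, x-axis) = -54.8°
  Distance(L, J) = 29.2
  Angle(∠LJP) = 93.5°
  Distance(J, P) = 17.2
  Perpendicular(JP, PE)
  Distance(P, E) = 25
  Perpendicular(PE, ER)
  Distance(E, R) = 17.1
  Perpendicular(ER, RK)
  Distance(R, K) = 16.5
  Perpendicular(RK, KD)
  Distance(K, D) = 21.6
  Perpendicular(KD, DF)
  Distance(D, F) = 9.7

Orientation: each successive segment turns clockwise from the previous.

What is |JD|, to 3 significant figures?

23.3

L is at the origin; LJ runs at -54.8° with length 29.2, so J = (16.8, -23.9). ∠LJP = 93.5° gives JP at -141° from the x-axis; with |JP| = 17.2, P = (3.41, -34.6). JP ⟂ PE, so PE runs at 129°; with |PE| = 25.0, E = (-12.2, -15.1). PE ⟂ ER, so ER runs at 38.7°; with |ER| = 17.1, R = (1.12, -4.41). The perpendicularity gives RK at right angles to ER, so RK runs at -51.3°; with |RK| = 16.5, K = (11.4, -17.3). The perpendicularity gives KD at right angles to RK, so KD runs at -141°; with |KD| = 21.6, D = (-5.42, -30.8). Then |JD| = |D − J| = 23.3.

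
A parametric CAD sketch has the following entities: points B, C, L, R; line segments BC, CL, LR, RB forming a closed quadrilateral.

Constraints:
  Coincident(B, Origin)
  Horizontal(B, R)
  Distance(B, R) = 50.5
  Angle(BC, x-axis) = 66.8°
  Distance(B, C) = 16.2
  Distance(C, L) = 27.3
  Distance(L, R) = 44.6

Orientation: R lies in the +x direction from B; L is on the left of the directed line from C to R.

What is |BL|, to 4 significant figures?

43.07

B is at the origin; BR is horizontal with |BR| = 50.5 and R in +x, so R = (50.5, 0). BC runs at 66.8° with |BC| = 16.2, so C = (6.382, 14.89). L is determined by |CL| = 27.3 and |LR| = 44.6 together: it lies at the intersection of circle(C, 27.3) and circle(R, 44.6). With |CR| = 46.56, the foot of the radical line on CR is 9.925 from C and the perpendicular offset is √(27.3² − 9.925²) = 25.43. Taking the left-of-CR solution: L = (23.92, 35.81).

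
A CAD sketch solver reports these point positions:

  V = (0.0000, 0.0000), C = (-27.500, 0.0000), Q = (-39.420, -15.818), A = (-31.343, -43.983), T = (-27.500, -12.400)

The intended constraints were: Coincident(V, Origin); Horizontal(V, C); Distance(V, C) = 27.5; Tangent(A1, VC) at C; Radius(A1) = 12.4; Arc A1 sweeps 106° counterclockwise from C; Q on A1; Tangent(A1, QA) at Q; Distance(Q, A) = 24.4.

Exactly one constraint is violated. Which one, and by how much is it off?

Distance(Q, A) = 24.4 — off by 4.90.

V = (0.00, 0.00) ✓; V.y = 0.00, C.y = 0.00 ✓; |VC| = 27.50 ✓; ∠(TC, CV) = 90.00° ✓; |TC| = 12.40 ✓; bearing(T→Q) − bearing(T→C) = 106.0° ✓; |TQ| = 12.40 ✓; ∠(TQ, QA) = 90.00° ✓; |QA| = 29.30 ✗.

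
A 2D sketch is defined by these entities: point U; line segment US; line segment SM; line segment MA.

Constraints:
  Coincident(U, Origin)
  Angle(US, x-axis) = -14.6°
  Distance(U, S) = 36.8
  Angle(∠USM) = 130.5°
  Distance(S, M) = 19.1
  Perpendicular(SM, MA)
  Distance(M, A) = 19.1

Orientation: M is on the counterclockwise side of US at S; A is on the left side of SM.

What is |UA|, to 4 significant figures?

43.91

U is at the origin; US runs at -14.6° with length 36.8, so S = 36.8·(cos -14.6°, sin -14.6°) = (35.61, -9.276). ∠USM = 130.5°, so SM runs at -14.6° + (180° − 130.5°) = 34.90° from the x-axis; with |SM| = 19.1, M = S + 19.1·(cos 34.90°, sin 34.90°) = (51.28, 1.652). SM ⟂ MA; with |MA| = 19.1 on the left of SM, A = M + 19.1·(-0.5721, 0.8202) = (40.35, 17.32). Then |UA| = |A − U| = 43.91.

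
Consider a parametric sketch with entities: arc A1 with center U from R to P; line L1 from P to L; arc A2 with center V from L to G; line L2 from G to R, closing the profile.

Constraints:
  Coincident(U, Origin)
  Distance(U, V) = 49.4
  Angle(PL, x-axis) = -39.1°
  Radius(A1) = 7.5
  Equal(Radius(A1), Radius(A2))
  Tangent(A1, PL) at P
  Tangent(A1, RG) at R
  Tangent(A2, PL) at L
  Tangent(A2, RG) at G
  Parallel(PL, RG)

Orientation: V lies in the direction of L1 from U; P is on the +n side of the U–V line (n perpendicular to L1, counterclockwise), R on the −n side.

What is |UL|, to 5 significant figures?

49.966

Tangency of A1 to both parallel lines with radius 7.5 puts P and R at U ± 7.5·n: P = (4.7301, 5.8203), R = (-4.7301, -5.8203). Equal radii place L and G the same way about V: L = V + 7.5·n = (43.067, -25.335), G = V − 7.5·n = (33.607, -36.976). Then |UL| = |L − U| = 49.966.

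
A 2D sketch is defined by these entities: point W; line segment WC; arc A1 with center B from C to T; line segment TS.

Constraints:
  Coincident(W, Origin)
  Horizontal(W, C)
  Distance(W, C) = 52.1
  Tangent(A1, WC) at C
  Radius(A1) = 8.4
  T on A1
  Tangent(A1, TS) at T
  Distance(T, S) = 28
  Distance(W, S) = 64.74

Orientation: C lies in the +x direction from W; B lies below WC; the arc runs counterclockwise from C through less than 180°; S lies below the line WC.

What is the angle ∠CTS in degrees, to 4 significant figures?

126.1°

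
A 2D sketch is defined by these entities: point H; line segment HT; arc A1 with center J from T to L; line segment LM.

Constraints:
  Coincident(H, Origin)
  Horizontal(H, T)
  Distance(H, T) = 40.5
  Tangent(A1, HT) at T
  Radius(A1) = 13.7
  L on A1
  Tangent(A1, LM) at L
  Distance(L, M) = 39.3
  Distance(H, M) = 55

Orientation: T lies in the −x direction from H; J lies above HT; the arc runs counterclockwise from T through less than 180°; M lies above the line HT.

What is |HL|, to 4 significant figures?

29.39

Checks: |JL| = 13.70 ✓; ∠(JL, LM) = 90.00° ✓; |LM| = 39.30 ✓; |HM| = 55.00 ✓.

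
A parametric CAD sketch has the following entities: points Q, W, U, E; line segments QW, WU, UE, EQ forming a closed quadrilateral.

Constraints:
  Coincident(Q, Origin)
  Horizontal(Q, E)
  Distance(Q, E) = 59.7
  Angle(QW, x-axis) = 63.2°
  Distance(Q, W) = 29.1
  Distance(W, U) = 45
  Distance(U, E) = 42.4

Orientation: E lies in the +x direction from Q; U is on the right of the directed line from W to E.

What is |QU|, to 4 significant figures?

28.15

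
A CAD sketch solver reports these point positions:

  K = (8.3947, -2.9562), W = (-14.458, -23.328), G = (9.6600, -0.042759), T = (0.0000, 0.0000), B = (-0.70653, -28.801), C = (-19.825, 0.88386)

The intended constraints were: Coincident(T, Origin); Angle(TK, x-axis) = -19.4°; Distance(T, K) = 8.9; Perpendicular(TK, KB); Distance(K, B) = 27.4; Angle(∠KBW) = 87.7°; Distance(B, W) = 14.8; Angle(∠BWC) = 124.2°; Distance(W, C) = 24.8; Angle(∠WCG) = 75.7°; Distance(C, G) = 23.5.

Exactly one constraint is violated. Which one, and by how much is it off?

Distance(C, G) = 23.5 — off by 6.00.

T = (0.00, 0.00) ✓; TK at -19.40° ✓; |TK| = 8.900 ✓; ∠(TK, KB) = 90.00° ✓; |KB| = 27.40 ✓; ∠KBW = 87.70° ✓; |BW| = 14.80 ✓; ∠BWC = 124.2° ✓; |WC| = 24.80 ✓; ∠WCG = 75.70° ✓; |CG| = 29.50 ✗.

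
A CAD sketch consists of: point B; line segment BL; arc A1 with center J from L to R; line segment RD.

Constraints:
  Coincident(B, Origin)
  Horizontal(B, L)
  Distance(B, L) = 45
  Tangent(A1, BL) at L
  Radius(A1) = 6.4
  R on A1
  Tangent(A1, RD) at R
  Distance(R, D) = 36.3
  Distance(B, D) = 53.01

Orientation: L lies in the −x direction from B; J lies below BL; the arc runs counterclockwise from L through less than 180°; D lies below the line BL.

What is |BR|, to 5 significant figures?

51.494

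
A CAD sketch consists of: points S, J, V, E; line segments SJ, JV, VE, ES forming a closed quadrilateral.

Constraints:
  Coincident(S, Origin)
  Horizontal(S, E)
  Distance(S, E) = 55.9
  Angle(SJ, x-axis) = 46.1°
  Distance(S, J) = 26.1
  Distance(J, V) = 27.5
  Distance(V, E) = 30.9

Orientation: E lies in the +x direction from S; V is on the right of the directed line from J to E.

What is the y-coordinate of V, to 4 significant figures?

-7.553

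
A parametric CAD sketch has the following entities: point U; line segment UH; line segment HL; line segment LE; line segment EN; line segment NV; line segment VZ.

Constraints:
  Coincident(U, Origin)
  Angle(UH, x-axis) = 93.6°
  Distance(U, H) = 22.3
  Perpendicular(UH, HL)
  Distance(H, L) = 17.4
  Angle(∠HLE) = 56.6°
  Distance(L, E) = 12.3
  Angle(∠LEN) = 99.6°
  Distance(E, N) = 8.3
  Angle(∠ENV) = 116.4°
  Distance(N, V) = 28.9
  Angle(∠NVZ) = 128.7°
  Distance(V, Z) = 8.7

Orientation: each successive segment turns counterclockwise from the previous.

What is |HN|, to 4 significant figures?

7.556

U is at the origin; UH runs at 93.6° with length 22.3, so H = (-1.400, 22.26). UH ⟂ HL, so HL runs at -176.4°; with |HL| = 17.4, L = (-18.77, 21.16). ∠HLE = 56.6° gives LE at -53.00° from the x-axis; with |LE| = 12.3, E = (-11.36, 11.34). ∠LEN = 99.6° gives EN at 27.40° from the x-axis; with |EN| = 8.3, N = (-3.995, 15.16). Then |HN| = |N − H| = 7.556.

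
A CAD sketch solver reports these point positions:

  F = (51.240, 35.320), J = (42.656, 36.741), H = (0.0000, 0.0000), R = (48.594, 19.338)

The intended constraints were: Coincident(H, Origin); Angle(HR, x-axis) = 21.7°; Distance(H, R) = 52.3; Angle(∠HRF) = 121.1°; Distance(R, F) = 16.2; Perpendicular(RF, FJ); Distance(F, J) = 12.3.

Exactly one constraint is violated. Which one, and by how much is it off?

Distance(F, J) = 12.3 — off by 3.60.

H = (0.00, 0.00) ✓; HR at 21.70° ✓; |HR| = 52.30 ✓; ∠HRF = 121.1° ✓; |RF| = 16.20 ✓; ∠(RF, FJ) = 90.00° ✓; |FJ| = 8.701 ✗.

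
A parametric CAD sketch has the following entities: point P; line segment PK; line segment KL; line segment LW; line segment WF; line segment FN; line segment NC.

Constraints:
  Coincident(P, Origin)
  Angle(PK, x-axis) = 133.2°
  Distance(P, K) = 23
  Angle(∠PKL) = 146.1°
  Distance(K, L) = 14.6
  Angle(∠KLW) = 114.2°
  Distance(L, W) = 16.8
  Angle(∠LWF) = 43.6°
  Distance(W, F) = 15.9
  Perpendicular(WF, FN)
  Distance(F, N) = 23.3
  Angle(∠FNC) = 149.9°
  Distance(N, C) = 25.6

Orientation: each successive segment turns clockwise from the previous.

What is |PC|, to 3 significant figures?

68.4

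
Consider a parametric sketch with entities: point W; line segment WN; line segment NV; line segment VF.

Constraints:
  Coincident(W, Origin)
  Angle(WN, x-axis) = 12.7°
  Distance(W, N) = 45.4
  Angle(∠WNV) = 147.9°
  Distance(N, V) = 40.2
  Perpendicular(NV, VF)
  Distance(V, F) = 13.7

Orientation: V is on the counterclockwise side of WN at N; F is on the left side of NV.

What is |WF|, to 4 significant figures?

79.35

W is at the origin; WN runs at 12.7° with length 45.4, so N = 45.4·(cos 12.7°, sin 12.7°) = (44.29, 9.981). ∠WNV = 147.9°, so NV runs at 12.7° + (180° − 147.9°) = 44.80° from the x-axis; with |NV| = 40.2, V = N + 40.2·(cos 44.80°, sin 44.80°) = (72.81, 38.31). The perpendicularity gives VF at right angles to NV; with |VF| = 13.7 on the left of NV, F = V + 13.7·(-0.7046, 0.7096) = (63.16, 48.03). Then |WF| = |F − W| = 79.35.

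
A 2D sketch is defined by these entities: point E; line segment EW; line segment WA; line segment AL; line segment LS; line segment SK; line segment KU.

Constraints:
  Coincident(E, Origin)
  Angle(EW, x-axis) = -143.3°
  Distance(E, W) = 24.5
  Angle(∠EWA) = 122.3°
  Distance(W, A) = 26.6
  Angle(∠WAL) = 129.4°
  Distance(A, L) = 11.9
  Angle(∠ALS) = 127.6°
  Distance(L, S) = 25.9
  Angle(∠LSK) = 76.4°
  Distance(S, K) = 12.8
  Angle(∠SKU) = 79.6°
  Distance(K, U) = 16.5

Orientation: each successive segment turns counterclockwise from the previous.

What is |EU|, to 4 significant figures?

40.24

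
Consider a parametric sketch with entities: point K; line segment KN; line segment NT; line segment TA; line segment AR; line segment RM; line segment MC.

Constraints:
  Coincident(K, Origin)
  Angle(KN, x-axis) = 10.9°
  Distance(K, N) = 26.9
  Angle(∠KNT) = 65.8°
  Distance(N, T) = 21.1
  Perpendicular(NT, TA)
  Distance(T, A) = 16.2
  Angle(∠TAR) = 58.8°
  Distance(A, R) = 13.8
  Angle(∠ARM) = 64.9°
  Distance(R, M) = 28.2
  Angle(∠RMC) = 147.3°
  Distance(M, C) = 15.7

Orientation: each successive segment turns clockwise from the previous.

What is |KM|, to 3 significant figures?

38.0

K is at the origin; KN runs at 10.9° with length 26.9, so N = (26.4, 5.09). ∠KNT = 65.8° gives NT at -103° from the x-axis; with |NT| = 21.1, T = (21.6, -15.4). The perpendicularity gives TA at right angles to NT, so TA runs at 167°; with |TA| = 16.2, A = (5.80, -11.7). ∠TAR = 58.8° gives AR at 45.5° from the x-axis; with |AR| = 13.8, R = (15.5, -1.88). ∠ARM = 64.9° gives RM at -69.6° from the x-axis; with |RM| = 28.2, M = (25.3, -28.3). Then |KM| = |M − K| = 38.0.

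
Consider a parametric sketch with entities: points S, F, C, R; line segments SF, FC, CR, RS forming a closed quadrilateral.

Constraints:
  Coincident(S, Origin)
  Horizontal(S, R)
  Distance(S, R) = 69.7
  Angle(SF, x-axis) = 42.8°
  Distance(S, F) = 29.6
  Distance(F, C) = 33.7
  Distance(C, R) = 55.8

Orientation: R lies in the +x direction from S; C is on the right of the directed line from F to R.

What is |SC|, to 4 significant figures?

20.18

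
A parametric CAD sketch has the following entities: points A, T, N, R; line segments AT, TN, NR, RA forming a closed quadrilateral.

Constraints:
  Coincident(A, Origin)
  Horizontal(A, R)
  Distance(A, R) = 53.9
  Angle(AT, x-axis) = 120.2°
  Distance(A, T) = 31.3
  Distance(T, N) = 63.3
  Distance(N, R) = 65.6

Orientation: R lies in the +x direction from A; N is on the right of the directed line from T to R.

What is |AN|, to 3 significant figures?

34.7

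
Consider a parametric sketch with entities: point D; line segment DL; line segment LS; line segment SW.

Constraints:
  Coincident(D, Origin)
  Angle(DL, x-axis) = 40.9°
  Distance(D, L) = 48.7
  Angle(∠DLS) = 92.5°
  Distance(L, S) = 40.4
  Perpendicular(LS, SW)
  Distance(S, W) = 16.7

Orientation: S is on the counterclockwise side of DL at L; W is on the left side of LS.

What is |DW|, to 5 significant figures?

53.192

D is at the origin; DL runs at 40.9° with length 48.7, so L = 48.7·(cos 40.9°, sin 40.9°) = (36.810, 31.886). ∠DLS = 92.5°, so LS runs at 40.9° + (180° − 92.5°) = 128.40° from the x-axis; with |LS| = 40.4, S = L + 40.4·(cos 128.40°, sin 128.40°) = (11.716, 63.547). LS ⟂ SW; with |SW| = 16.7 on the left of LS, W = S + 16.7·(-0.78369, -0.62115) = (-1.3720, 53.174). Then |DW| = |W − D| = 53.192.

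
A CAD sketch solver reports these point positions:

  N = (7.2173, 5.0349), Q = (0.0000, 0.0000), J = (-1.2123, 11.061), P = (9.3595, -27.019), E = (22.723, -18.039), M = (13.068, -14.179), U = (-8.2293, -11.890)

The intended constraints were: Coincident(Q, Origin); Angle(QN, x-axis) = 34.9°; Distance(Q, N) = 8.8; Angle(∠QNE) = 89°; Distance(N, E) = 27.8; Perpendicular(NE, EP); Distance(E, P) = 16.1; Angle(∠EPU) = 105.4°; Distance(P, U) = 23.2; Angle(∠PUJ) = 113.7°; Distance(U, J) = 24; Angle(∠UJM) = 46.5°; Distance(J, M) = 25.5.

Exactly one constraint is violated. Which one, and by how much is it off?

Distance(J, M) = 25.5 — off by 3.50.

Q = (0.00, 0.00) ✓; QN at 34.90° ✓; |QN| = 8.800 ✓; ∠QNE = 89.00° ✓; |NE| = 27.80 ✓; ∠(NE, EP) = 90.00° ✓; |EP| = 16.10 ✓; ∠EPU = 105.4° ✓; |PU| = 23.20 ✓; ∠PUJ = 113.7° ✓; |UJ| = 24.00 ✓; ∠UJM = 46.50° ✓; |JM| = 29.00 ✗.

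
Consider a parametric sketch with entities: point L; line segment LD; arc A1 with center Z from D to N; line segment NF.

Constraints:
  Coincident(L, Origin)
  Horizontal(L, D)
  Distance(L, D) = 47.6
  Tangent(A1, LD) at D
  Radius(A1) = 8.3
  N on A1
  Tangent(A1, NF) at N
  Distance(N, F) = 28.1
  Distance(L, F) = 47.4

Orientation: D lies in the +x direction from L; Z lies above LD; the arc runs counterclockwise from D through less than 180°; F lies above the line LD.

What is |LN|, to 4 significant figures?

55.25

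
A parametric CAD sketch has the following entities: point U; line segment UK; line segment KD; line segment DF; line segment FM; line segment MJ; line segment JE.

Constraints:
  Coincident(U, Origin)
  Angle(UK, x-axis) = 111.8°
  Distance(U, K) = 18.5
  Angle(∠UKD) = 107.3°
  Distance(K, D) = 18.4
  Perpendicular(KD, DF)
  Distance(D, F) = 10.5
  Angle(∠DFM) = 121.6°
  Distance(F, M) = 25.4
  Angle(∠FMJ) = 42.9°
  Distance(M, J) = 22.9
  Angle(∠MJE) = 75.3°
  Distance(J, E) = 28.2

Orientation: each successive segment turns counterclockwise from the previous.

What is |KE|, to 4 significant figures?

31.57

U is at the origin; UK runs at 111.8° with length 18.5, so K = (-6.870, 17.18). ∠UKD = 107.3° gives KD at -175.5° from the x-axis; with |KD| = 18.4, D = (-25.21, 15.73). KD ⟂ DF, so DF runs at -85.50°; with |DF| = 10.5, F = (-24.39, 5.266). ∠DFM = 121.6° gives FM at -27.10° from the x-axis; with |FM| = 25.4, M = (-1.778, -6.305). ∠FMJ = 42.9° gives MJ at 110.0° from the x-axis; with |MJ| = 22.9, J = (-9.611, 15.21). ∠MJE = 75.3° gives JE at -145.3° from the x-axis; with |JE| = 28.2, E = (-32.80, -0.8399). Then |KE| = |E − K| = 31.57.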